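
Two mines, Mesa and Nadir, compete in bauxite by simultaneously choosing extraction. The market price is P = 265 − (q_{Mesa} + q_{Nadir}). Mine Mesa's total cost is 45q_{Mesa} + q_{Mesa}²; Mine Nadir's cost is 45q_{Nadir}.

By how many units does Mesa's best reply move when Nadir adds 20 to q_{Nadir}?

Mine Mesa's profit: π = q_{Mesa}(265 − (q_{Mesa} + q_{Nadir})) − 45q_{Mesa} − q_{Mesa}².
∂π/∂q_{Mesa} = 220 − 4q_{Mesa} − q_{Nadir} = 0, so q_{Mesa} = 55 − 0.25q_{Nadir}.
The reaction-function slope is −0.25, so a 20-unit rise in q_{Nadir} moves q_{Mesa} by −0.25 × 20 = −5. Mesa's best response falls — the actions are strategic substitutes.

-5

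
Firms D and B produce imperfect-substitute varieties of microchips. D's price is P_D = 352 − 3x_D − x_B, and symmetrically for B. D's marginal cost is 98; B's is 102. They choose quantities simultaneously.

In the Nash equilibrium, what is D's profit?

3974.88

Firm D's profit: π = x_D(352 − 3x_D − x_B) − 98x_D.
∂π/∂x_D = 254 − 6x_D − x_B = 0 ⇒ x_D = 127/3 − (1/6)x_B.
Similarly x_B = 125/3 − (1/6)x_D.
Plugging x_B into D's best response: x_D = 127/3 − (1/6)(125/3 − (1/6)x_D) ⇒ (35/36)x_D = 637/18, so x_D = 36.4.
Then x_B = 125/3 − (1/6)·36.4 = 35.6.
P_D = 352 − 3·36.4 − 35.6 = 207.2.
Profit = (207.2 − 98)·36.4 = 3974.88.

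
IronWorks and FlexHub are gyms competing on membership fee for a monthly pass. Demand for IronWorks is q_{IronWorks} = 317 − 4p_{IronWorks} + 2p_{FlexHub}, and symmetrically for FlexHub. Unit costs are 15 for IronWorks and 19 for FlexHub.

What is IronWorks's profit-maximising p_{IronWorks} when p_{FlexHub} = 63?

62.875

IronWorks's profit: π = (p_{IronWorks} − 15)(317 − 4p_{IronWorks} + 2p_{FlexHub}).
∂π/∂p_{IronWorks} = 377 − 8p_{IronWorks} + 2p_{FlexHub} = 0 ⇒ p_{IronWorks} = 47.125 + 0.25p_{FlexHub}.
At p_{FlexHub} = 63: p_{IronWorks} = 47.125 + 0.25·63 = 62.875.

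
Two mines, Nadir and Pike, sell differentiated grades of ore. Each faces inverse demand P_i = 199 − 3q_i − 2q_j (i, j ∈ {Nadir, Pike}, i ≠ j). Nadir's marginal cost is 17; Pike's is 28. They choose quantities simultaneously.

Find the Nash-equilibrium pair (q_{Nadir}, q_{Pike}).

Mine Nadir's profit: π = q_{Nadir}(199 − 3q_{Nadir} − 2q_{Pike}) − 17q_{Nadir}.
∂π/∂q_{Nadir} = 182 − 6q_{Nadir} − 2q_{Pike} = 0 ⇒ q_{Nadir} = 91/3 − (1/3)q_{Pike}.
Similarly q_{Pike} = 28.5 − (1/3)q_{Nadir}.
Substituting the second reaction function into the first: q_{Nadir} = 91/3 − (1/3)(28.5 − (1/3)q_{Nadir}), which gives (8/9)q_{Nadir} = 125/6 ⇒ q_{Nadir} = 23.4375.
Then q_{Pike} = 28.5 − (1/3)·23.4375 = 20.6875.

23.4375, 20.6875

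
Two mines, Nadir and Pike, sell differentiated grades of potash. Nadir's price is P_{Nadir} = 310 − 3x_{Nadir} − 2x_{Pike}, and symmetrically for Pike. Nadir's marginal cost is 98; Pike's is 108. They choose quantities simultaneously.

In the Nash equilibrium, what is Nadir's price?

Mine Nadir's profit: π = x_{Nadir}(310 − 3x_{Nadir} − 2x_{Pike}) − 98x_{Nadir}.
∂π/∂x_{Nadir} = 212 − 6x_{Nadir} − 2x_{Pike} = 0 ⇒ x_{Nadir} = 106/3 − (1/3)x_{Pike}.
Similarly x_{Pike} = 101/3 − (1/3)x_{Nadir}.
Substituting the second reaction function into the first: x_{Nadir} = 106/3 − (1/3)(101/3 − (1/3)x_{Nadir}), which gives (8/9)x_{Nadir} = 217/9 ⇒ x_{Nadir} = 27.125.
Then x_{Pike} = 101/3 − (1/3)·27.125 = 24.625.
P_{Nadir} = 310 − 3·27.125 − 2·24.625 = 179.375.

179.375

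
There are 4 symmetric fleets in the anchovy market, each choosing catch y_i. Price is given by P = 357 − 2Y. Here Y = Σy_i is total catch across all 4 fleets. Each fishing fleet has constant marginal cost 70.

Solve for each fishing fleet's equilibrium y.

28.7

A representative fishing fleet's profit is π_i = y_i(357 − 2Y) − 70y_i, with Y = y_i + Σ_{j≠i} y_j.
First-order condition: 287 − 4y_i − 2Σ_{j≠i} y_j = 0.
With identical fishing fleets, set every y_j = y: then 287 − 4y − 6y = 0, i.e. y = 287/10 = 28.7.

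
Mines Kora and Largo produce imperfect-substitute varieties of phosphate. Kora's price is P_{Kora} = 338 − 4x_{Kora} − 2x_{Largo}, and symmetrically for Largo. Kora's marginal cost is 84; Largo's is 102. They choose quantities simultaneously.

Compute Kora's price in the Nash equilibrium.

Mine Kora's profit: π = x_{Kora}(338 − 4x_{Kora} − 2x_{Largo}) − 84x_{Kora}.
∂π/∂x_{Kora} = 254 − 8x_{Kora} − 2x_{Largo} = 0 ⇒ x_{Kora} = 31.75 − 0.25x_{Largo}.
Similarly x_{Largo} = 29.5 − 0.25x_{Kora}.
Substituting the second reaction function into the first: x_{Kora} = 31.75 − 0.25(29.5 − 0.25x_{Kora}), which gives 0.9375x_{Kora} = 24.375 ⇒ x_{Kora} = 26.
Then x_{Largo} = 29.5 − 0.25·26 = 23.
P_{Kora} = 338 − 4·26 − 2·23 = 188.

188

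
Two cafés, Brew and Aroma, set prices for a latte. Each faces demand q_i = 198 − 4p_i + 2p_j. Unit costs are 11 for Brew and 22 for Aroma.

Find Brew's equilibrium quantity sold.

123.2

Brew's profit: π = (p_{Brew} − 11)(198 − 4p_{Brew} + 2p_{Aroma}).
∂π/∂p_{Brew} = 242 − 8p_{Brew} + 2p_{Aroma} = 0 ⇒ p_{Brew} = 30.25 + 0.25p_{Aroma}.
Similarly p_{Aroma} = 35.75 + 0.25p_{Brew}.
Solving the two reaction functions simultaneously: (1 − (0.25)(0.25))p_{Brew} = 30.25 + 0.25·35.75, so 0.9375p_{Brew} = 39.1875 and p_{Brew} = 41.8.
Then p_{Aroma} = 35.75 + 0.25·41.8 = 46.2.
q_{Brew} = 198 − 4·41.8 + 2·46.2 = 123.2.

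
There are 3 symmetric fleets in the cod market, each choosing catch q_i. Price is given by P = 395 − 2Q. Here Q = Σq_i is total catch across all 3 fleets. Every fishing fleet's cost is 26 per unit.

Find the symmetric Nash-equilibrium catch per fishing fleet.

A representative fishing fleet's profit is π_i = q_i(395 − 2Q) − 26q_i, with Q = q_i + Σ_{j≠i} q_j.
First-order condition: 369 − 4q_i − 2Σ_{j≠i} q_j = 0.
With identical fishing fleets, set every q_j = q: then 369 − 4q − 4q = 0, i.e. q = 369/8 = 46.125.

46.125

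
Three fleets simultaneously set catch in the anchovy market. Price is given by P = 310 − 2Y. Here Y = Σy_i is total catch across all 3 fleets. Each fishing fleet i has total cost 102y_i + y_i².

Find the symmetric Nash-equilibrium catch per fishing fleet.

20.8

A representative fishing fleet's profit is π_i = y_i(310 − 2Y) − 102y_i − y_i², with Y = y_i + Σ_{j≠i} y_j.
First-order condition: 208 − 6y_i − 2Σ_{j≠i} y_j = 0.
Imposing symmetry (y_j = y for all j) turns Σ_{j≠i} y_j into 2y, so 208 = 10y and y = 20.8.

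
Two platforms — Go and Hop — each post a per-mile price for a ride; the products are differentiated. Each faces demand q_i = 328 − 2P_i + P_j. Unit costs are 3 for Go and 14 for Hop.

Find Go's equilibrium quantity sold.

Go's profit: π = (P_{Go} − 3)(328 − 2P_{Go} + P_{Hop}).
∂π/∂P_{Go} = 334 − 4P_{Go} + P_{Hop} = 0 ⇒ P_{Go} = 83.5 + 0.25P_{Hop}.
Similarly P_{Hop} = 89 + 0.25P_{Go}.
Substituting the second reaction function into the first: P_{Go} = 83.5 + 0.25(89 + 0.25P_{Go}), which gives 0.9375P_{Go} = 105.75 ⇒ P_{Go} = 112.8.
Then P_{Hop} = 89 + 0.25·112.8 = 117.2.
q_{Go} = 328 − 2·112.8 + 117.2 = 219.6.

219.6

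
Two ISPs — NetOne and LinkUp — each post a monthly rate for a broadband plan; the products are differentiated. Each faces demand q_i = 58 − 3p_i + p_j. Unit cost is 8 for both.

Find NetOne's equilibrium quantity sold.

NetOne's profit: π = (p_{NetOne} − 8)(58 − 3p_{NetOne} + p_{LinkUp}).
∂π/∂p_{NetOne} = 82 − 6p_{NetOne} + p_{LinkUp} = 0 ⇒ p_{NetOne} = 41/3 + (1/6)p_{LinkUp}.
The game is symmetric, so in equilibrium p_{LinkUp} = p_{NetOne}: the reaction function gives (5/6)p_{NetOne} = 41/3, hence p_{NetOne} = 16.4.
q_{NetOne} = 58 − 3·16.4 + 16.4 = 25.2.

25.2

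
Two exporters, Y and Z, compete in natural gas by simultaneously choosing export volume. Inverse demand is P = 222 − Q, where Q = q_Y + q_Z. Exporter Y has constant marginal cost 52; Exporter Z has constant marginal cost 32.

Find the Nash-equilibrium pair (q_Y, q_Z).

Exporter Y's profit: π = q_Y(222 − (q_Y + q_Z)) − 52q_Y.
∂π/∂q_Y = 170 − 2q_Y − q_Z = 0, so q_Y = 85 − 0.5q_Z.
By the same steps for Z: q_Z = 95 − 0.5q_Y.
Solving the two reaction functions simultaneously: (1 − (−0.5)(−0.5))q_Y = 85 − 0.5·95, so 0.75q_Y = 37.5 and q_Y = 50.
Then q_Z = 95 − 0.5·50 = 70.

50, 70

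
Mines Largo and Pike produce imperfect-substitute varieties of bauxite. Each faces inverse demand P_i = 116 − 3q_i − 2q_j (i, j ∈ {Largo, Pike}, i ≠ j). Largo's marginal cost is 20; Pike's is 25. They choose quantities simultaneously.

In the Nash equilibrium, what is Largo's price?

56.9375

Mine Largo's profit: π = q_{Largo}(116 − 3q_{Largo} − 2q_{Pike}) − 20q_{Largo}.
∂π/∂q_{Largo} = 96 − 6q_{Largo} − 2q_{Pike} = 0 ⇒ q_{Largo} = 16 − (1/3)q_{Pike}.
Similarly q_{Pike} = 91/6 − (1/3)q_{Largo}.
Plugging q_{Pike} into Largo's best response: q_{Largo} = 16 − (1/3)(91/6 − (1/3)q_{Largo}) ⇒ (8/9)q_{Largo} = 197/18, so q_{Largo} = 12.3125.
Then q_{Pike} = 91/6 − (1/3)·12.3125 = 11.0625.
P_{Largo} = 116 − 3·12.3125 − 2·11.0625 = 56.9375.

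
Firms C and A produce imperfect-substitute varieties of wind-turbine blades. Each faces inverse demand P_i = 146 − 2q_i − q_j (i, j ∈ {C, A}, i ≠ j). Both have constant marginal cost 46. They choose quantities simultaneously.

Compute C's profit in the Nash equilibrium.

800

Firm C's profit: π = q_C(146 − 2q_C − q_A) − 46q_C.
∂π/∂q_C = 100 − 4q_C − q_A = 0 ⇒ q_C = 25 − 0.25q_A.
The game is symmetric, so in equilibrium q_A = q_C: the reaction function gives 1.25q_C = 25, hence q_C = 20.
P_C = 146 − 2·20 − 20 = 86.
Profit = (86 − 46)·20 = 800.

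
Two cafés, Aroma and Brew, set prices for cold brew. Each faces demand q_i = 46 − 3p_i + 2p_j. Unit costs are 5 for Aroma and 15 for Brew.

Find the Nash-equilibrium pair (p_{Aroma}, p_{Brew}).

17.125, 20.875

Aroma's profit: π = (p_{Aroma} − 5)(46 − 3p_{Aroma} + 2p_{Brew}).
∂π/∂p_{Aroma} = 61 − 6p_{Aroma} + 2p_{Brew} = 0 ⇒ p_{Aroma} = 61/6 + (1/3)p_{Brew}.
Similarly p_{Brew} = 91/6 + (1/3)p_{Aroma}.
Solving the two reaction functions simultaneously: (1 − (1/3)(1/3))p_{Aroma} = 61/6 + (1/3)·(91/6), so (8/9)p_{Aroma} = 137/9 and p_{Aroma} = 17.125.
Then p_{Brew} = 91/6 + (1/3)·17.125 = 20.875.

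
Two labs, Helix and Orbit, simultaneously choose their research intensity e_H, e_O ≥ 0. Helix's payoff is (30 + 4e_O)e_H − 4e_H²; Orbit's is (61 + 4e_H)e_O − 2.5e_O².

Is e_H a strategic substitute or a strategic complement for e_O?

Expanding Helix's payoff: 30e_H + 4e_Oe_H − 4e_H².
∂π/∂e_H = 30 + 4e_O − 8e_H = 0, so e_H = 3.75 + 0.5e_O.
The best-response slope de_H/de_O = 0.5 > 0: the reaction function is upward-sloping, so the choices are strategic complements.

strategic complements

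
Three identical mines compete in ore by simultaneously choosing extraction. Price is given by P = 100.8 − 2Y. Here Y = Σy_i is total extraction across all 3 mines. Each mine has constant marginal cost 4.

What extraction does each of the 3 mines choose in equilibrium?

12.1

A representative mine's profit is π_i = y_i(100.8 − 2Y) − 4y_i, with Y = y_i + Σ_{j≠i} y_j.
First-order condition: 96.8 − 4y_i − 2Σ_{j≠i} y_j = 0.
With identical mines, set every y_j = y: then 96.8 − 4y − 4y = 0, i.e. y = 96.8/8 = 12.1.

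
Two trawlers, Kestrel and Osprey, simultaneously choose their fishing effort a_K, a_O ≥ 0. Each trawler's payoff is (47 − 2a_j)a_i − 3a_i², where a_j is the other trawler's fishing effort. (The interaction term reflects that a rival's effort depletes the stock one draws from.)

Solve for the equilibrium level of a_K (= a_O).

5.875

Kestrel's payoff is (47 − 2a_O)a_K − 3a_K².
∂π/∂a_K = 47 − 2a_O − 6a_K = 0, so a_K = 47/6 − (1/3)a_O.
By symmetry a_O = a_K; substituting into the reaction function, (4/3)a_K = 47/6 and a_K = 5.875.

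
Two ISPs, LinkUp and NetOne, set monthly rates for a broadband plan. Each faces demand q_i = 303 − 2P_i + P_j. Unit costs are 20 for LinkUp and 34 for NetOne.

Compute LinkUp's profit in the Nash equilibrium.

18508.88

LinkUp's profit: π = (P_{LinkUp} − 20)(303 − 2P_{LinkUp} + P_{NetOne}).
∂π/∂P_{LinkUp} = 343 − 4P_{LinkUp} + P_{NetOne} = 0 ⇒ P_{LinkUp} = 85.75 + 0.25P_{NetOne}.
Similarly P_{NetOne} = 92.75 + 0.25P_{LinkUp}.
Plugging P_{NetOne} into LinkUp's best response: P_{LinkUp} = 85.75 + 0.25(92.75 + 0.25P_{LinkUp}) ⇒ 0.9375P_{LinkUp} = 108.9375, so P_{LinkUp} = 116.2.
Then P_{NetOne} = 92.75 + 0.25·116.2 = 121.8.
q_{LinkUp} = 303 − 2·116.2 + 121.8 = 192.4.
Profit = (116.2 − 20)·192.4 = 18508.88.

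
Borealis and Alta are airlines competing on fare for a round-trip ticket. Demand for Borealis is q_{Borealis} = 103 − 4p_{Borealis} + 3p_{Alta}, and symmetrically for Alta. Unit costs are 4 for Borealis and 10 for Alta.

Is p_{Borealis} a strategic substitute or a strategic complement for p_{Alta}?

strategic complements

Borealis's profit: π = (p_{Borealis} − 4)(103 − 4p_{Borealis} + 3p_{Alta}).
∂π/∂p_{Borealis} = 119 − 8p_{Borealis} + 3p_{Alta} = 0 ⇒ p_{Borealis} = 14.875 + 0.375p_{Alta}.
The best-response slope dp_{Borealis}/dp_{Alta} = 0.375 > 0: the reaction function is upward-sloping, so the choices are strategic complements.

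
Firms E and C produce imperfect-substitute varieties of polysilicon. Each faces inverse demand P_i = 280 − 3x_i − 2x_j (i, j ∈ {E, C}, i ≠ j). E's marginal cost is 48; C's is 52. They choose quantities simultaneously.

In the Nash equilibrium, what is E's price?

Firm E's profit: π = x_E(280 − 3x_E − 2x_C) − 48x_E.
∂π/∂x_E = 232 − 6x_E − 2x_C = 0 ⇒ x_E = 116/3 − (1/3)x_C.
Similarly x_C = 38 − (1/3)x_E.
Substituting the second reaction function into the first: x_E = 116/3 − (1/3)(38 − (1/3)x_E), which gives (8/9)x_E = 26 ⇒ x_E = 29.25.
Then x_C = 38 − (1/3)·29.25 = 28.25.
P_E = 280 − 3·29.25 − 2·28.25 = 135.75.

135.75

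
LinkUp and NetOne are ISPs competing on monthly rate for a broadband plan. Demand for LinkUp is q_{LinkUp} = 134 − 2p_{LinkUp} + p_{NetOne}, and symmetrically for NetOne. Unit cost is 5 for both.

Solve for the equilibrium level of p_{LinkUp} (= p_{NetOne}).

48

LinkUp's profit: π = (p_{LinkUp} − 5)(134 − 2p_{LinkUp} + p_{NetOne}).
∂π/∂p_{LinkUp} = 144 − 4p_{LinkUp} + p_{NetOne} = 0 ⇒ p_{LinkUp} = 36 + 0.25p_{NetOne}.
Setting p_{LinkUp} = p_{NetOne} in the reaction function: p_{LinkUp} = 36 + 0.25p_{LinkUp}, so p_{LinkUp} = 36 / 0.75 = 48.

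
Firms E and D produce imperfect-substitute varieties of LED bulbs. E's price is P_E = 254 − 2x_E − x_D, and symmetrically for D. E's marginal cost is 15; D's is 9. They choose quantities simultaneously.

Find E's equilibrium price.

109.8

Firm E's profit: π = x_E(254 − 2x_E − x_D) − 15x_E.
∂π/∂x_E = 239 − 4x_E − x_D = 0 ⇒ x_E = 59.75 − 0.25x_D.
Similarly x_D = 61.25 − 0.25x_E.
Substituting the second reaction function into the first: x_E = 59.75 − 0.25(61.25 − 0.25x_E), which gives 0.9375x_E = 44.4375 ⇒ x_E = 47.4.
Then x_D = 61.25 − 0.25·47.4 = 49.4.
P_E = 254 − 2·47.4 − 49.4 = 109.8.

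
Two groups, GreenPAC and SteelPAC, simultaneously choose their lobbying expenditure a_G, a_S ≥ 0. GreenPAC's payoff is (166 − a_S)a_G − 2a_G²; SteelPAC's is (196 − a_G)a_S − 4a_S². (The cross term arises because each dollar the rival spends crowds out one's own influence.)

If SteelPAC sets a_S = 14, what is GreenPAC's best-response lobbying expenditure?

38

Expanding GreenPAC's payoff: 166a_G − a_Sa_G − 2a_G².
∂π/∂a_G = 166 − a_S − 4a_G = 0, so a_G = 41.5 − 0.25a_S.
At a_S = 14: a_G = 41.5 − 0.25·14 = 38.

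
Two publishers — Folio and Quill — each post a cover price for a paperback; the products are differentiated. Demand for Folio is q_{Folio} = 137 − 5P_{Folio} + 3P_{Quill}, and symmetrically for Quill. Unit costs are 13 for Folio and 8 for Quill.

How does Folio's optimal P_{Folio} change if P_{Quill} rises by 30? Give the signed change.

9

Folio's profit: π = (P_{Folio} − 13)(137 − 5P_{Folio} + 3P_{Quill}).
∂π/∂P_{Folio} = 202 − 10P_{Folio} + 3P_{Quill} = 0 ⇒ P_{Folio} = 20.2 + 0.3P_{Quill}.
The reaction-function slope is 0.3, so a 30-unit rise in P_{Quill} moves P_{Folio} by 0.3 × 30 = 9. Folio's best response rises — the actions are strategic complements.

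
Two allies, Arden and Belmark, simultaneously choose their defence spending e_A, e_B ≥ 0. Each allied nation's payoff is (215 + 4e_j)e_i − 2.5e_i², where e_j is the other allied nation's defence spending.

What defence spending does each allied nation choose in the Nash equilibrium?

215

Arden's payoff is (215 + 4e_B)e_A − 2.5e_A².
∂π/∂e_A = 215 + 4e_B − 5e_A = 0, so e_A = 43 + 0.8e_B.
By symmetry e_B = e_A; substituting into the reaction function, 0.2e_A = 43 and e_A = 215.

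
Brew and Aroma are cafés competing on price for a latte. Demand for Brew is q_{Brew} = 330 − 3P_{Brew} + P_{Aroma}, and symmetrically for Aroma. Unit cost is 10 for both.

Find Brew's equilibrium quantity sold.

186

Brew's profit: π = (P_{Brew} − 10)(330 − 3P_{Brew} + P_{Aroma}).
∂π/∂P_{Brew} = 360 − 6P_{Brew} + P_{Aroma} = 0 ⇒ P_{Brew} = 60 + (1/6)P_{Aroma}.
Setting P_{Brew} = P_{Aroma} in the reaction function: P_{Brew} = 60 + (1/6)P_{Brew}, so P_{Brew} = 60 / (5/6) = 72.
q_{Brew} = 330 − 3·72 + 72 = 186.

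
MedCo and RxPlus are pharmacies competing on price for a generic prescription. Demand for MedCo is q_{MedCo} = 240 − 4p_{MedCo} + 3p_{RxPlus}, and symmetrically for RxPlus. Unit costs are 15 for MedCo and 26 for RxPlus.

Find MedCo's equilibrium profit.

MedCo's profit: π = (p_{MedCo} − 15)(240 − 4p_{MedCo} + 3p_{RxPlus}).
∂π/∂p_{MedCo} = 300 − 8p_{MedCo} + 3p_{RxPlus} = 0 ⇒ p_{MedCo} = 37.5 + 0.375p_{RxPlus}.
Similarly p_{RxPlus} = 43 + 0.375p_{MedCo}.
Solving the two reaction functions simultaneously: (1 − (0.375)(0.375))p_{MedCo} = 37.5 + 0.375·43, so (55/64)p_{MedCo} = 53.625 and p_{MedCo} = 62.4.
Then p_{RxPlus} = 43 + 0.375·62.4 = 66.4.
q_{MedCo} = 240 − 4·62.4 + 3·66.4 = 189.6.
Profit = (62.4 − 15)·189.6 = 8987.04.

8987.04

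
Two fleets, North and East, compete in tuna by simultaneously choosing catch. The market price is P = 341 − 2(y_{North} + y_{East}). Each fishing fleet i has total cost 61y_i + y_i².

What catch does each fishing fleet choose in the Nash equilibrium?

Fishing fleet North's profit: π = y_{North}(341 − 2(y_{North} + y_{East})) − 61y_{North} − y_{North}².
∂π/∂y_{North} = 280 − 6y_{North} − 2y_{East} = 0, so y_{North} = 140/3 − (1/3)y_{East}.
The game is symmetric, so in equilibrium y_{East} = y_{North}: the reaction function gives (4/3)y_{North} = 140/3, hence y_{North} = 35.

35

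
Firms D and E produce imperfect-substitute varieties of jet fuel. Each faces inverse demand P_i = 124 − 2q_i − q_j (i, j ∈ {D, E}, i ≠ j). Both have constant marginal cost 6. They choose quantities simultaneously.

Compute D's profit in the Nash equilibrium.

Firm D's profit: π = q_D(124 − 2q_D − q_E) − 6q_D.
∂π/∂q_D = 118 − 4q_D − q_E = 0 ⇒ q_D = 29.5 − 0.25q_E.
Setting q_D = q_E in the reaction function: q_D = 29.5 − 0.25q_D, so q_D = 29.5 / 1.25 = 23.6.
P_D = 124 − 2·23.6 − 23.6 = 53.2.
Profit = (53.2 − 6)·23.6 = 1113.92.

1113.92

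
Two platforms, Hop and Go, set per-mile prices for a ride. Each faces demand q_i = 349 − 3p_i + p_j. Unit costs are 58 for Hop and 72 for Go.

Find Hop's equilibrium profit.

6854.52

Hop's profit: π = (p_{Hop} − 58)(349 − 3p_{Hop} + p_{Go}).
∂π/∂p_{Hop} = 523 − 6p_{Hop} + p_{Go} = 0 ⇒ p_{Hop} = 523/6 + (1/6)p_{Go}.
Similarly p_{Go} = 565/6 + (1/6)p_{Hop}.
Plugging p_{Go} into Hop's best response: p_{Hop} = 523/6 + (1/6)(565/6 + (1/6)p_{Hop}) ⇒ (35/36)p_{Hop} = 3703/36, so p_{Hop} = 105.8.
Then p_{Go} = 565/6 + (1/6)·105.8 = 111.8.
q_{Hop} = 349 − 3·105.8 + 111.8 = 143.4.
Profit = (105.8 − 58)·143.4 = 6854.52.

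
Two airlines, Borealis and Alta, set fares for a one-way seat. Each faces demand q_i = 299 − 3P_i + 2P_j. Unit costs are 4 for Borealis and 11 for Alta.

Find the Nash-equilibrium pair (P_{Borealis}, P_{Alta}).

79.0625, 81.6875

Borealis's profit: π = (P_{Borealis} − 4)(299 − 3P_{Borealis} + 2P_{Alta}).
∂π/∂P_{Borealis} = 311 − 6P_{Borealis} + 2P_{Alta} = 0 ⇒ P_{Borealis} = 311/6 + (1/3)P_{Alta}.
Similarly P_{Alta} = 166/3 + (1/3)P_{Borealis}.
Plugging P_{Alta} into Borealis's best response: P_{Borealis} = 311/6 + (1/3)(166/3 + (1/3)P_{Borealis}) ⇒ (8/9)P_{Borealis} = 1265/18, so P_{Borealis} = 79.0625.
Then P_{Alta} = 166/3 + (1/3)·79.0625 = 81.6875.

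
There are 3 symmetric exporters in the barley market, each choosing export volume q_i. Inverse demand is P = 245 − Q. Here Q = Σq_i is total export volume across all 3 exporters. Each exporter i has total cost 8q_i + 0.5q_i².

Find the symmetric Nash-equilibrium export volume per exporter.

A representative exporter's profit is π_i = q_i(245 − Q) − 8q_i − 0.5q_i², with Q = q_i + Σ_{j≠i} q_j.
First-order condition: 237 − 3q_i − Σ_{j≠i} q_j = 0.
In a symmetric equilibrium every exporter chooses the same q, so Σ_{j≠i} q_j = 2q. The condition becomes 237 − 5q = 0, giving q = 237/5 = 47.4.

47.4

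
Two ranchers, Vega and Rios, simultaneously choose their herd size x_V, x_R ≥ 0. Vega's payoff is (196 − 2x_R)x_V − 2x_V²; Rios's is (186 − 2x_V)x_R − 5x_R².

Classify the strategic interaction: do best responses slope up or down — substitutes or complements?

strategic substitutes

Expanding Vega's payoff: 196x_V − 2x_Rx_V − 2x_V².
∂π/∂x_V = 196 − 2x_R − 4x_V = 0, so x_V = 49 − 0.5x_R.
The best-response slope dx_V/dx_R = −0.5 < 0: the reaction function is downward-sloping, so the choices are strategic substitutes.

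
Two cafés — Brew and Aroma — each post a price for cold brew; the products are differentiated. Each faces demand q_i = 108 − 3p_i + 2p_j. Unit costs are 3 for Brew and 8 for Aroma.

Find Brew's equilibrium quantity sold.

81.5625

Brew's profit: π = (p_{Brew} − 3)(108 − 3p_{Brew} + 2p_{Aroma}).
∂π/∂p_{Brew} = 117 − 6p_{Brew} + 2p_{Aroma} = 0 ⇒ p_{Brew} = 19.5 + (1/3)p_{Aroma}.
Similarly p_{Aroma} = 22 + (1/3)p_{Brew}.
Substituting the second reaction function into the first: p_{Brew} = 19.5 + (1/3)(22 + (1/3)p_{Brew}), which gives (8/9)p_{Brew} = 161/6 ⇒ p_{Brew} = 30.1875.
Then p_{Aroma} = 22 + (1/3)·30.1875 = 32.0625.
q_{Brew} = 108 − 3·30.1875 + 2·32.0625 = 81.5625.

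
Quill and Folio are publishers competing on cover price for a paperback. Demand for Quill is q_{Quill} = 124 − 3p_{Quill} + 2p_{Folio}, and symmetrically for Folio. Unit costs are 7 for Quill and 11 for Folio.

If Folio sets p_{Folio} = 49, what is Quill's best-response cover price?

40.5

Quill's profit: π = (p_{Quill} − 7)(124 − 3p_{Quill} + 2p_{Folio}).
∂π/∂p_{Quill} = 145 − 6p_{Quill} + 2p_{Folio} = 0 ⇒ p_{Quill} = 145/6 + (1/3)p_{Folio}.
At p_{Folio} = 49: p_{Quill} = 145/6 + (1/3)·49 = 40.5.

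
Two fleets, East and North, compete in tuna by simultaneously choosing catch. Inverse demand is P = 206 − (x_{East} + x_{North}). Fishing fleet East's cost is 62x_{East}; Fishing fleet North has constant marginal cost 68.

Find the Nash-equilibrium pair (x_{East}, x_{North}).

Fishing fleet East's profit: π = x_{East}(206 − (x_{East} + x_{North})) − 62x_{East}.
∂π/∂x_{East} = 144 − 2x_{East} − x_{North} = 0, so x_{East} = 72 − 0.5x_{North}.
By the same steps for North: x_{North} = 69 − 0.5x_{East}.
Solving the two reaction functions simultaneously: (1 − (−0.5)(−0.5))x_{East} = 72 − 0.5·69, so 0.75x_{East} = 37.5 and x_{East} = 50.
Then x_{North} = 69 − 0.5·50 = 44.

50, 44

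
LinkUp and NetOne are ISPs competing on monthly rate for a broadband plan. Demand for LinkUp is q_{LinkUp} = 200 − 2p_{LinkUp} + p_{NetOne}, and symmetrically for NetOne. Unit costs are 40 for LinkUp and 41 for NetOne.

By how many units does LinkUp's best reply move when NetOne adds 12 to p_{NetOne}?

3

LinkUp's profit: π = (p_{LinkUp} − 40)(200 − 2p_{LinkUp} + p_{NetOne}).
∂π/∂p_{LinkUp} = 280 − 4p_{LinkUp} + p_{NetOne} = 0 ⇒ p_{LinkUp} = 70 + 0.25p_{NetOne}.
The reaction-function slope is 0.25, so a 12-unit rise in p_{NetOne} moves p_{LinkUp} by 0.25 × 12 = 3. LinkUp's best response rises — the actions are strategic complements.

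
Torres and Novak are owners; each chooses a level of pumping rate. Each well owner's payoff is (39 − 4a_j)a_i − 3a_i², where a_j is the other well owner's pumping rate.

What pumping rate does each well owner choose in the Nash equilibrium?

Torres's payoff is (39 − 4a_N)a_T − 3a_T².
∂π/∂a_T = 39 − 4a_N − 6a_T = 0, so a_T = 6.5 − (2/3)a_N.
By symmetry a_N = a_T; substituting into the reaction function, (5/3)a_T = 6.5 and a_T = 3.9.

3.9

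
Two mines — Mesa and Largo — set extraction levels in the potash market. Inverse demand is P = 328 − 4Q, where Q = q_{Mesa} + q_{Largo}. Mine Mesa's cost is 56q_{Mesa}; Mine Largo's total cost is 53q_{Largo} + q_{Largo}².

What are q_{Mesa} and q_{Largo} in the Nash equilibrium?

25.3125, 17.375

Mine Mesa's profit: π = q_{Mesa}(328 − 4(q_{Mesa} + q_{Largo})) − 56q_{Mesa}.
∂π/∂q_{Mesa} = 272 − 8q_{Mesa} − 4q_{Largo} = 0, so q_{Mesa} = 34 − 0.5q_{Largo}.
For Largo: ∂π/∂q_{Largo} = 275 − 10q_{Largo} − 4q_{Mesa} = 0 ⇒ q_{Largo} = 27.5 − 0.4q_{Mesa}.
Substituting the second reaction function into the first: q_{Mesa} = 34 − 0.5(27.5 − 0.4q_{Mesa}), which gives 0.8q_{Mesa} = 20.25 ⇒ q_{Mesa} = 25.3125.
Then q_{Largo} = 27.5 − 0.4·25.3125 = 17.375.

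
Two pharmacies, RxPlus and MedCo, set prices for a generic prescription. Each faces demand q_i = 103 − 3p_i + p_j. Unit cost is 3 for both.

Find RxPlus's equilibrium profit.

RxPlus's profit: π = (p_{RxPlus} − 3)(103 − 3p_{RxPlus} + p_{MedCo}).
∂π/∂p_{RxPlus} = 112 − 6p_{RxPlus} + p_{MedCo} = 0 ⇒ p_{RxPlus} = 56/3 + (1/6)p_{MedCo}.
By symmetry p_{MedCo} = p_{RxPlus}; substituting into the reaction function, (5/6)p_{RxPlus} = 56/3 and p_{RxPlus} = 22.4.
q_{RxPlus} = 103 − 3·22.4 + 22.4 = 58.2.
Profit = (22.4 − 3)·58.2 = 1129.08.

1129.08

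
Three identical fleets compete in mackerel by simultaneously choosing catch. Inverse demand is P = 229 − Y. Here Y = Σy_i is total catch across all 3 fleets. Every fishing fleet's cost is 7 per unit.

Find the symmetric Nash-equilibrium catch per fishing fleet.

55.5

A representative fishing fleet's profit is π_i = y_i(229 − Y) − 7y_i, with Y = y_i + Σ_{j≠i} y_j.
First-order condition: 222 − 2y_i − Σ_{j≠i} y_j = 0.
With identical fishing fleets, set every y_j = y: then 222 − 2y − 2y = 0, i.e. y = 222/4 = 55.5.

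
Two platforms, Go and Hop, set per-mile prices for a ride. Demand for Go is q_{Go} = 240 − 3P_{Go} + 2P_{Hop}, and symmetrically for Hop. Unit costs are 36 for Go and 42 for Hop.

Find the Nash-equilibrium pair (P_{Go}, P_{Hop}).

88.125, 90.375

Go's profit: π = (P_{Go} − 36)(240 − 3P_{Go} + 2P_{Hop}).
∂π/∂P_{Go} = 348 − 6P_{Go} + 2P_{Hop} = 0 ⇒ P_{Go} = 58 + (1/3)P_{Hop}.
Similarly P_{Hop} = 61 + (1/3)P_{Go}.
Plugging P_{Hop} into Go's best response: P_{Go} = 58 + (1/3)(61 + (1/3)P_{Go}) ⇒ (8/9)P_{Go} = 235/3, so P_{Go} = 88.125.
Then P_{Hop} = 61 + (1/3)·88.125 = 90.375.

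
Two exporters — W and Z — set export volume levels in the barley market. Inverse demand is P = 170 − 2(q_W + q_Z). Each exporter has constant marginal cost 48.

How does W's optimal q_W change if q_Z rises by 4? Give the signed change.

Exporter W's profit: π = q_W(170 − 2(q_W + q_Z)) − 48q_W.
∂π/∂q_W = 122 − 4q_W − 2q_Z = 0, so q_W = 30.5 − 0.5q_Z.
The reaction-function slope is −0.5, so a 4-unit rise in q_Z moves q_W by −0.5 × 4 = −2. W's best response falls — the actions are strategic substitutes.

-2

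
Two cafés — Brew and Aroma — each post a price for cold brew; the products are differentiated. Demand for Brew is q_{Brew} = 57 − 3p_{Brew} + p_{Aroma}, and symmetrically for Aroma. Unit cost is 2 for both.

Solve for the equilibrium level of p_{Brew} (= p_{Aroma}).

12.6

Brew's profit: π = (p_{Brew} − 2)(57 − 3p_{Brew} + p_{Aroma}).
∂π/∂p_{Brew} = 63 − 6p_{Brew} + p_{Aroma} = 0 ⇒ p_{Brew} = 10.5 + (1/6)p_{Aroma}.
The game is symmetric, so in equilibrium p_{Aroma} = p_{Brew}: the reaction function gives (5/6)p_{Brew} = 10.5, hence p_{Brew} = 12.6.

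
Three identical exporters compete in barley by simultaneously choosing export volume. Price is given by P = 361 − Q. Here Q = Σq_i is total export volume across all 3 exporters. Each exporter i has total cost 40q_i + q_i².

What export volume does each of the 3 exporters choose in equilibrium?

53.5

A representative exporter's profit is π_i = q_i(361 − Q) − 40q_i − q_i², with Q = q_i + Σ_{j≠i} q_j.
First-order condition: 321 − 4q_i − Σ_{j≠i} q_j = 0.
With identical exporters, set every q_j = q: then 321 − 4q − 2q = 0, i.e. q = 321/6 = 53.5.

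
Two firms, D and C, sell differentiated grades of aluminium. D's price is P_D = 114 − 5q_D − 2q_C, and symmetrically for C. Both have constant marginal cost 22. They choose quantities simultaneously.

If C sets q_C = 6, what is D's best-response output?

8

Firm D's profit: π = q_D(114 − 5q_D − 2q_C) − 22q_D.
∂π/∂q_D = 92 − 10q_D − 2q_C = 0 ⇒ q_D = 9.2 − 0.2q_C.
At q_C = 6: q_D = 9.2 − 0.2·6 = 8.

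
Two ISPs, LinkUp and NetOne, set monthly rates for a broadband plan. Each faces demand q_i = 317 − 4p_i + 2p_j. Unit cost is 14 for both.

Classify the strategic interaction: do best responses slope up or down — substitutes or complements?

strategic complements

LinkUp's profit: π = (p_{LinkUp} − 14)(317 − 4p_{LinkUp} + 2p_{NetOne}).
∂π/∂p_{LinkUp} = 373 − 8p_{LinkUp} + 2p_{NetOne} = 0 ⇒ p_{LinkUp} = 46.625 + 0.25p_{NetOne}.
The best-response slope dp_{LinkUp}/dp_{NetOne} = 0.25 > 0: the reaction function is upward-sloping, so the choices are strategic complements.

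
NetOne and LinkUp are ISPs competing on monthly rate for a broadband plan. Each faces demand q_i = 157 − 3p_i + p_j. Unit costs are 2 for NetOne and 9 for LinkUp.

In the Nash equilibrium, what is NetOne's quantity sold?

93.6

NetOne's profit: π = (p_{NetOne} − 2)(157 − 3p_{NetOne} + p_{LinkUp}).
∂π/∂p_{NetOne} = 163 − 6p_{NetOne} + p_{LinkUp} = 0 ⇒ p_{NetOne} = 163/6 + (1/6)p_{LinkUp}.
Similarly p_{LinkUp} = 92/3 + (1/6)p_{NetOne}.
Plugging p_{LinkUp} into NetOne's best response: p_{NetOne} = 163/6 + (1/6)(92/3 + (1/6)p_{NetOne}) ⇒ (35/36)p_{NetOne} = 581/18, so p_{NetOne} = 33.2.
Then p_{LinkUp} = 92/3 + (1/6)·33.2 = 36.2.
q_{NetOne} = 157 − 3·33.2 + 36.2 = 93.6.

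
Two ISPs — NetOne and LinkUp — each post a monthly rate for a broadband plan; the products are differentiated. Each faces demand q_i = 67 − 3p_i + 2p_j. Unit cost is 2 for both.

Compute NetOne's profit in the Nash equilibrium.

792.1875

NetOne's profit: π = (p_{NetOne} − 2)(67 − 3p_{NetOne} + 2p_{LinkUp}).
∂π/∂p_{NetOne} = 73 − 6p_{NetOne} + 2p_{LinkUp} = 0 ⇒ p_{NetOne} = 73/6 + (1/3)p_{LinkUp}.
By symmetry p_{LinkUp} = p_{NetOne}; substituting into the reaction function, (2/3)p_{NetOne} = 73/6 and p_{NetOne} = 18.25.
q_{NetOne} = 67 − 3·18.25 + 2·18.25 = 48.75.
Profit = (18.25 − 2)·48.75 = 792.1875.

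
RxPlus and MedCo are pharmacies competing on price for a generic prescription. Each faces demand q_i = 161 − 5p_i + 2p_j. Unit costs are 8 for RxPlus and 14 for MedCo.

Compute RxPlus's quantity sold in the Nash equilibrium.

88.75

RxPlus's profit: π = (p_{RxPlus} − 8)(161 − 5p_{RxPlus} + 2p_{MedCo}).
∂π/∂p_{RxPlus} = 201 − 10p_{RxPlus} + 2p_{MedCo} = 0 ⇒ p_{RxPlus} = 20.1 + 0.2p_{MedCo}.
Similarly p_{MedCo} = 23.1 + 0.2p_{RxPlus}.
Substituting the second reaction function into the first: p_{RxPlus} = 20.1 + 0.2(23.1 + 0.2p_{RxPlus}), which gives 0.96p_{RxPlus} = 24.72 ⇒ p_{RxPlus} = 25.75.
Then p_{MedCo} = 23.1 + 0.2·25.75 = 28.25.
q_{RxPlus} = 161 − 5·25.75 + 2·28.25 = 88.75.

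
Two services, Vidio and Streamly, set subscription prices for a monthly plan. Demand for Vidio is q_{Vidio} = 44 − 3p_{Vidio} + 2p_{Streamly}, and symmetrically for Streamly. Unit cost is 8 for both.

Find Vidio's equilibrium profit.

243

Vidio's profit: π = (p_{Vidio} − 8)(44 − 3p_{Vidio} + 2p_{Streamly}).
∂π/∂p_{Vidio} = 68 − 6p_{Vidio} + 2p_{Streamly} = 0 ⇒ p_{Vidio} = 34/3 + (1/3)p_{Streamly}.
Setting p_{Vidio} = p_{Streamly} in the reaction function: p_{Vidio} = 34/3 + (1/3)p_{Vidio}, so p_{Vidio} = (34/3) / (2/3) = 17.
q_{Vidio} = 44 − 3·17 + 2·17 = 27.
Profit = (17 − 8)·27 = 243.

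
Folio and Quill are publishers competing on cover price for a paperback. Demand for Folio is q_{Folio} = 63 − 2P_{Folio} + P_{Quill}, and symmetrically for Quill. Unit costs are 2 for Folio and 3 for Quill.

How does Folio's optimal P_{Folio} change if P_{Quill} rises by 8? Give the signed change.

Folio's profit: π = (P_{Folio} − 2)(63 − 2P_{Folio} + P_{Quill}).
∂π/∂P_{Folio} = 67 − 4P_{Folio} + P_{Quill} = 0 ⇒ P_{Folio} = 16.75 + 0.25P_{Quill}.
The reaction-function slope is 0.25, so an 8-unit rise in P_{Quill} moves P_{Folio} by 0.25 × 8 = 2. Folio's best response rises — the actions are strategic complements.

2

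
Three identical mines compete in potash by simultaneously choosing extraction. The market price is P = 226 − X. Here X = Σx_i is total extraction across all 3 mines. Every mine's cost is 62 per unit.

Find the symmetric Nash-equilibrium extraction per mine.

A representative mine's profit is π_i = x_i(226 − X) − 62x_i, with X = x_i + Σ_{j≠i} x_j.
First-order condition: 164 − 2x_i − Σ_{j≠i} x_j = 0.
In a symmetric equilibrium every mine chooses the same x, so Σ_{j≠i} x_j = 2x. The condition becomes 164 − 4x = 0, giving x = 164/4 = 41.

41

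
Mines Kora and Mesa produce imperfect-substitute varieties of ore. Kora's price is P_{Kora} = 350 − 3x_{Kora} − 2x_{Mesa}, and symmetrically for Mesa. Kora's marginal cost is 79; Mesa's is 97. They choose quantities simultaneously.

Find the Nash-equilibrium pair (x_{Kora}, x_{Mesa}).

35, 30.5

Mine Kora's profit: π = x_{Kora}(350 − 3x_{Kora} − 2x_{Mesa}) − 79x_{Kora}.
∂π/∂x_{Kora} = 271 − 6x_{Kora} − 2x_{Mesa} = 0 ⇒ x_{Kora} = 271/6 − (1/3)x_{Mesa}.
Similarly x_{Mesa} = 253/6 − (1/3)x_{Kora}.
Plugging x_{Mesa} into Kora's best response: x_{Kora} = 271/6 − (1/3)(253/6 − (1/3)x_{Kora}) ⇒ (8/9)x_{Kora} = 280/9, so x_{Kora} = 35.
Then x_{Mesa} = 253/6 − (1/3)·35 = 30.5.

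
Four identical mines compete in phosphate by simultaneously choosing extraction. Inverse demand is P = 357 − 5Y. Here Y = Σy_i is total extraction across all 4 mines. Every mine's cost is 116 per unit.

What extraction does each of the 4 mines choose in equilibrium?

A representative mine's profit is π_i = y_i(357 − 5Y) − 116y_i, with Y = y_i + Σ_{j≠i} y_j.
First-order condition: 241 − 10y_i − 5Σ_{j≠i} y_j = 0.
With identical mines, set every y_j = y: then 241 − 10y − 15y = 0, i.e. y = 241/25 = 9.64.

9.64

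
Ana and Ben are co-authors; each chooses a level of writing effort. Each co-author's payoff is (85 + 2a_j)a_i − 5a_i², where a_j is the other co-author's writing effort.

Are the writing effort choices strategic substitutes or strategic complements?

strategic complements

Ana's payoff is (85 + 2a_B)a_A − 5a_A².
∂π/∂a_A = 85 + 2a_B − 10a_A = 0, so a_A = 8.5 + 0.2a_B.
The best-response slope da_A/da_B = 0.2 > 0: the reaction function is upward-sloping, so the choices are strategic complements.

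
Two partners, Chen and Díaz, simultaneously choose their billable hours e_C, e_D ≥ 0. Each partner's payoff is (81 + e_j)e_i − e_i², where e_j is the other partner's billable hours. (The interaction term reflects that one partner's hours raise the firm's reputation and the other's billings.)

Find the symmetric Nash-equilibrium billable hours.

81

Chen's payoff is (81 + e_D)e_C − e_C².
∂π/∂e_C = 81 + e_D − 2e_C = 0, so e_C = 40.5 + 0.5e_D.
Setting e_C = e_D in the reaction function: e_C = 40.5 + 0.5e_C, so e_C = 40.5 / 0.5 = 81.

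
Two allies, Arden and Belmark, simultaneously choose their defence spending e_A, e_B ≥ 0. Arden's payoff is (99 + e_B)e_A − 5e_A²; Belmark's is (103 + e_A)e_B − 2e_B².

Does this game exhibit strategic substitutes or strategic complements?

strategic complements

Expanding Arden's payoff: 99e_A + e_Be_A − 5e_A².
∂π/∂e_A = 99 + e_B − 10e_A = 0, so e_A = 9.9 + 0.1e_B.
The best-response slope de_A/de_B = 0.1 > 0: the reaction function is upward-sloping, so the choices are strategic complements.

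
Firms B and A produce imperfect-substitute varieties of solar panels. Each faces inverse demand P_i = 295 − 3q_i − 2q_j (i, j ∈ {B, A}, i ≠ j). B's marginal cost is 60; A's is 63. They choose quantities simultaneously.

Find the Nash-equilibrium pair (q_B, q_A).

29.5625, 28.8125

Firm B's profit: π = q_B(295 − 3q_B − 2q_A) − 60q_B.
∂π/∂q_B = 235 − 6q_B − 2q_A = 0 ⇒ q_B = 235/6 − (1/3)q_A.
Similarly q_A = 116/3 − (1/3)q_B.
Plugging q_A into B's best response: q_B = 235/6 − (1/3)(116/3 − (1/3)q_B) ⇒ (8/9)q_B = 473/18, so q_B = 29.5625.
Then q_A = 116/3 − (1/3)·29.5625 = 28.8125.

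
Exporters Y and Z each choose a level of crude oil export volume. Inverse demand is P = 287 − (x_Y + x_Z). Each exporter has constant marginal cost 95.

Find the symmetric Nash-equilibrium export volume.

64

Exporter Y's profit: π = x_Y(287 − (x_Y + x_Z)) − 95x_Y.
∂π/∂x_Y = 192 − 2x_Y − x_Z = 0, so x_Y = 96 − 0.5x_Z.
Setting x_Y = x_Z in the reaction function: x_Y = 96 − 0.5x_Y, so x_Y = 96 / 1.5 = 64.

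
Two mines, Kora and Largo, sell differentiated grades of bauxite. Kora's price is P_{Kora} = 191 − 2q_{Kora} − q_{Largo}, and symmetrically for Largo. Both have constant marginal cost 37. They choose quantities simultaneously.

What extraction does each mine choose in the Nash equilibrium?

Mine Kora's profit: π = q_{Kora}(191 − 2q_{Kora} − q_{Largo}) − 37q_{Kora}.
∂π/∂q_{Kora} = 154 − 4q_{Kora} − q_{Largo} = 0 ⇒ q_{Kora} = 38.5 − 0.25q_{Largo}.
Setting q_{Kora} = q_{Largo} in the reaction function: q_{Kora} = 38.5 − 0.25q_{Kora}, so q_{Kora} = 38.5 / 1.25 = 30.8.

30.8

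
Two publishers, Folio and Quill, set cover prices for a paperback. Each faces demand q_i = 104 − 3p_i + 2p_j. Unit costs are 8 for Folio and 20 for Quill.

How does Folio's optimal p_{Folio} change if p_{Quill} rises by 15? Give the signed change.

Folio's profit: π = (p_{Folio} − 8)(104 − 3p_{Folio} + 2p_{Quill}).
∂π/∂p_{Folio} = 128 − 6p_{Folio} + 2p_{Quill} = 0 ⇒ p_{Folio} = 64/3 + (1/3)p_{Quill}.
The reaction-function slope is 1/3, so a 15-unit rise in p_{Quill} moves p_{Folio} by 1/3 × 15 = 5. Folio's best response rises — the actions are strategic complements.

5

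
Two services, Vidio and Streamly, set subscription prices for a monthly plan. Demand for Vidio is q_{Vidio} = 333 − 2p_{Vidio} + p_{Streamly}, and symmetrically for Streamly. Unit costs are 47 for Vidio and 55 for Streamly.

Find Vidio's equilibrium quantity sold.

192.8

Vidio's profit: π = (p_{Vidio} − 47)(333 − 2p_{Vidio} + p_{Streamly}).
∂π/∂p_{Vidio} = 427 − 4p_{Vidio} + p_{Streamly} = 0 ⇒ p_{Vidio} = 106.75 + 0.25p_{Streamly}.
Similarly p_{Streamly} = 110.75 + 0.25p_{Vidio}.
Plugging p_{Streamly} into Vidio's best response: p_{Vidio} = 106.75 + 0.25(110.75 + 0.25p_{Vidio}) ⇒ 0.9375p_{Vidio} = 134.4375, so p_{Vidio} = 143.4.
Then p_{Streamly} = 110.75 + 0.25·143.4 = 146.6.
q_{Vidio} = 333 − 2·143.4 + 146.6 = 192.8.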